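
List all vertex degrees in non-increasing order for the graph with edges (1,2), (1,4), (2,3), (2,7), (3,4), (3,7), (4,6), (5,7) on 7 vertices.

Step 1: Count edges incident to each vertex:
  deg(1) = 2 (neighbors: 2, 4)
  deg(2) = 3 (neighbors: 1, 3, 7)
  deg(3) = 3 (neighbors: 2, 4, 7)
  deg(4) = 3 (neighbors: 1, 3, 6)
  deg(5) = 1 (neighbors: 7)
  deg(6) = 1 (neighbors: 4)
  deg(7) = 3 (neighbors: 2, 3, 5)

Step 2: Sort degrees in non-increasing order:
  Degrees: [2, 3, 3, 3, 1, 1, 3] -> sorted: [3, 3, 3, 3, 2, 1, 1]

Degree sequence: [3, 3, 3, 3, 2, 1, 1]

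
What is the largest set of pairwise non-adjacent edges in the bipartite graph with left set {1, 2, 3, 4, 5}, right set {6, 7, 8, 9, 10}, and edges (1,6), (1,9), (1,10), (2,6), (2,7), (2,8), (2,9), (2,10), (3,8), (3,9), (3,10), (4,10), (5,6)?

Step 1: List the neighbors of each left vertex:
  1: 6, 9, 10
  2: 6, 7, 8, 9, 10
  3: 8, 9, 10
  4: 10
  5: 6

Step 2: Greedily match left vertices, then look for augmenting paths:
  Match 1 -- 9
  Match 2 -- 7
  Match 3 -- 8
  Match 4 -- 10
  Match 5 -- 6
  No augmenting path remains.

Step 3: Verify this is maximum:
  Matching size 5 = min(|L|, |R|) = min(5, 5), which is an upper bound, so this matching is maximum.

Maximum matching: {(1,9), (2,7), (3,8), (4,10), (5,6)}
Size: 5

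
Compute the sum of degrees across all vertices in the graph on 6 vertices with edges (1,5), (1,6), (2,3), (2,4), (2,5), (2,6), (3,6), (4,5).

Step 1: Count edges incident to each vertex:
  deg(1) = 2 (neighbors: 5, 6)
  deg(2) = 4 (neighbors: 3, 4, 5, 6)
  deg(3) = 2 (neighbors: 2, 6)
  deg(4) = 2 (neighbors: 2, 5)
  deg(5) = 3 (neighbors: 1, 2, 4)
  deg(6) = 3 (neighbors: 1, 2, 3)

Step 2: Sum all degrees:
  2 + 4 + 2 + 2 + 3 + 3 = 16

Verification: sum of degrees = 2 * |E| = 2 * 8 = 16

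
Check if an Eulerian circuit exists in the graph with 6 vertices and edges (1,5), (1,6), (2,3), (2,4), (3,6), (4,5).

Step 1: Find the degree of each vertex:
  deg(1) = 2
  deg(2) = 2
  deg(3) = 2
  deg(4) = 2
  deg(5) = 2
  deg(6) = 2

Step 2: Count vertices with odd degree:
  All vertices have even degree (0 odd-degree vertices)

Step 3: Apply Euler's theorem:
  - Eulerian circuit exists iff graph is connected and all vertices have even degree
  - Eulerian path exists iff graph is connected and has 0 or 2 odd-degree vertices

Graph is connected with 0 odd-degree vertices.
Both Eulerian circuit and Eulerian path exist.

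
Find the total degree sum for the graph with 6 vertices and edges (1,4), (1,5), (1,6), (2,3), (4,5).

Step 1: Count edges incident to each vertex:
  deg(1) = 3 (neighbors: 4, 5, 6)
  deg(2) = 1 (neighbors: 3)
  deg(3) = 1 (neighbors: 2)
  deg(4) = 2 (neighbors: 1, 5)
  deg(5) = 2 (neighbors: 1, 4)
  deg(6) = 1 (neighbors: 1)

Step 2: Sum all degrees:
  3 + 1 + 1 + 2 + 2 + 1 = 10

Verification: sum of degrees = 2 * |E| = 2 * 5 = 10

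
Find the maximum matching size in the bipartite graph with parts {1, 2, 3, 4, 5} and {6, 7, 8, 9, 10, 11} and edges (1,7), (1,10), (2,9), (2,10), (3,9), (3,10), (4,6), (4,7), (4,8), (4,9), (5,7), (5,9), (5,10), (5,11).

Step 1: List the neighbors of each left vertex:
  1: 7, 10
  2: 9, 10
  3: 9, 10
  4: 6, 7, 8, 9
  5: 7, 9, 10, 11

Step 2: Greedily match left vertices, then look for augmenting paths:
  Match 1 -- 7
  Match 2 -- 9
  Match 3 -- 10
  Match 4 -- 6
  Match 5 -- 11
  No augmenting path remains.

Step 3: Verify this is maximum:
  Matching size 5 = min(|L|, |R|) = min(5, 6), which is an upper bound, so this matching is maximum.

Maximum matching: {(1,7), (2,9), (3,10), (4,6), (5,11)}
Size: 5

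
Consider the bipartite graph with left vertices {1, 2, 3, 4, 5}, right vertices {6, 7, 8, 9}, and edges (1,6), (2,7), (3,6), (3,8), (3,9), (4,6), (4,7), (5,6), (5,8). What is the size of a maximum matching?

Step 1: List the neighbors of each left vertex:
  1: 6
  2: 7
  3: 6, 8, 9
  4: 6, 7
  5: 6, 8

Step 2: Greedily match left vertices, then look for augmenting paths:
  Match 1 -- 6
  Match 2 -- 7
  Match 3 -- 9
  Match 5 -- 8
  No augmenting path remains.

Step 3: Verify this is maximum:
  Matching size 4 = min(|L|, |R|) = min(5, 4), which is an upper bound, so this matching is maximum.

Maximum matching: {(1,6), (2,7), (3,9), (5,8)}
Size: 4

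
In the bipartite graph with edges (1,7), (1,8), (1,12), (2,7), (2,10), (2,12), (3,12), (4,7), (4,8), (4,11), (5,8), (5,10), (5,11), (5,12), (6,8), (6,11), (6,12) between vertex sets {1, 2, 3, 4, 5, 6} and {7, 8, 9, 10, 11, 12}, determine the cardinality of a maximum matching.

Step 1: List the neighbors of each left vertex:
  1: 7, 8, 12
  2: 7, 10, 12
  3: 12
  4: 7, 8, 11
  5: 8, 10, 11, 12
  6: 8, 11, 12

Step 2: Greedily match left vertices, then look for augmenting paths:
  Match 1 -- 7
  Match 2 -- 10
  Match 3 -- 12
  Match 4 -- 8
  Match 5 -- 11
  No augmenting path remains.

Step 3: Verify this is maximum:
  Matching has size 5. The vertex set {7, 8, 10, 11, 12} covers every edge and has size 5; any matching has at most one edge per cover vertex, so 5 is maximum (König's theorem).

Maximum matching: {(1,7), (2,10), (3,12), (4,8), (5,11)}
Size: 5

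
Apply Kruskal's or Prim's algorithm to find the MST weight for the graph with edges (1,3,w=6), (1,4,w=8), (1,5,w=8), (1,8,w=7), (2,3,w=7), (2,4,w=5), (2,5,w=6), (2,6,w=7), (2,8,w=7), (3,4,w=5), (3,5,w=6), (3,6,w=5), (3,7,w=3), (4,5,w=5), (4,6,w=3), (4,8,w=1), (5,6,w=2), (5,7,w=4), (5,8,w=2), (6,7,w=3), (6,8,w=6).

Apply Kruskal's algorithm (sort edges by weight, add if no cycle):

Sorted edges by weight:
  (4,8) w=1
  (5,6) w=2
  (5,8) w=2
  (3,7) w=3
  (4,6) w=3
  (6,7) w=3
  (5,7) w=4
  (2,4) w=5
  (3,6) w=5
  (3,4) w=5
  (4,5) w=5
  (1,3) w=6
  (2,5) w=6
  (3,5) w=6
  (6,8) w=6
  (1,8) w=7
  (2,6) w=7
  (2,8) w=7
  (2,3) w=7
  (1,4) w=8
  (1,5) w=8

Add edge (4,8) w=1 -- no cycle. Running total: 1
Add edge (5,6) w=2 -- no cycle. Running total: 3
Add edge (5,8) w=2 -- no cycle. Running total: 5
Add edge (3,7) w=3 -- no cycle. Running total: 8
Skip edge (4,6) w=3 -- would create cycle
Add edge (6,7) w=3 -- no cycle. Running total: 11
Skip edge (5,7) w=4 -- would create cycle
Add edge (2,4) w=5 -- no cycle. Running total: 16
Skip edge (3,6) w=5 -- would create cycle
Skip edge (3,4) w=5 -- would create cycle
Skip edge (4,5) w=5 -- would create cycle
Add edge (1,3) w=6 -- no cycle. Running total: 22

MST edges: (4,8,w=1), (5,6,w=2), (5,8,w=2), (3,7,w=3), (6,7,w=3), (2,4,w=5), (1,3,w=6)
Total MST weight: 1 + 2 + 2 + 3 + 3 + 5 + 6 = 22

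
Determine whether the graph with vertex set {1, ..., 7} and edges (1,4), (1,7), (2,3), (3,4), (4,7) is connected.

Step 1: Build adjacency list from edges:
  1: 4, 7
  2: 3
  3: 2, 4
  4: 1, 3, 7
  5: (none)
  6: (none)
  7: 1, 4

Step 2: Run BFS/DFS from vertex 1:
  Visited: {1, 4, 7, 3, 2}
  Reached 5 of 7 vertices

Step 3: Only 5 of 7 vertices reached. Graph is disconnected.
Connected components: {1, 2, 3, 4, 7}, {5}, {6}
Answer: No, the graph is not connected (3 components).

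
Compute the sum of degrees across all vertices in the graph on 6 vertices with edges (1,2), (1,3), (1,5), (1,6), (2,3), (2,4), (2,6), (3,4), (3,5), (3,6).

Step 1: Count edges incident to each vertex:
  deg(1) = 4 (neighbors: 2, 3, 5, 6)
  deg(2) = 4 (neighbors: 1, 3, 4, 6)
  deg(3) = 5 (neighbors: 1, 2, 4, 5, 6)
  deg(4) = 2 (neighbors: 2, 3)
  deg(5) = 2 (neighbors: 1, 3)
  deg(6) = 3 (neighbors: 1, 2, 3)

Step 2: Sum all degrees:
  4 + 4 + 5 + 2 + 2 + 3 = 20

Verification: sum of degrees = 2 * |E| = 2 * 10 = 20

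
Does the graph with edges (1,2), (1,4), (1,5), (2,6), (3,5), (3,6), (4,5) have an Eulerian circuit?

Step 1: Find the degree of each vertex:
  deg(1) = 3
  deg(2) = 2
  deg(3) = 2
  deg(4) = 2
  deg(5) = 3
  deg(6) = 2

Step 2: Count vertices with odd degree:
  Odd-degree vertices: 1, 5 (2 total)

Step 3: Apply Euler's theorem:
  - Eulerian circuit exists iff graph is connected and all vertices have even degree
  - Eulerian path exists iff graph is connected and has 0 or 2 odd-degree vertices

Graph is connected with exactly 2 odd-degree vertices (1, 5).
Eulerian path exists (starting and ending at the odd-degree vertices), but no Eulerian circuit.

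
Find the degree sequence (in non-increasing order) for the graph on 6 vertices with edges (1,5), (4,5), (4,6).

Step 1: Count edges incident to each vertex:
  deg(1) = 1 (neighbors: 5)
  deg(2) = 0 (neighbors: none)
  deg(3) = 0 (neighbors: none)
  deg(4) = 2 (neighbors: 5, 6)
  deg(5) = 2 (neighbors: 1, 4)
  deg(6) = 1 (neighbors: 4)

Step 2: Sort degrees in non-increasing order:
  Degrees: [1, 0, 0, 2, 2, 1] -> sorted: [2, 2, 1, 1, 0, 0]

Degree sequence: [2, 2, 1, 1, 0, 0]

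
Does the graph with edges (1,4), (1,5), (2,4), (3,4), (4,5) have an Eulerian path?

Step 1: Find the degree of each vertex:
  deg(1) = 2
  deg(2) = 1
  deg(3) = 1
  deg(4) = 4
  deg(5) = 2

Step 2: Count vertices with odd degree:
  Odd-degree vertices: 2, 3 (2 total)

Step 3: Apply Euler's theorem:
  - Eulerian circuit exists iff graph is connected and all vertices have even degree
  - Eulerian path exists iff graph is connected and has 0 or 2 odd-degree vertices

Graph is connected with exactly 2 odd-degree vertices (2, 3).
Eulerian path exists (starting and ending at the odd-degree vertices), but no Eulerian circuit.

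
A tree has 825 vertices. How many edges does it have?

A tree on n vertices always has exactly n - 1 edges.
For n = 825: edges = 825 - 1 = 824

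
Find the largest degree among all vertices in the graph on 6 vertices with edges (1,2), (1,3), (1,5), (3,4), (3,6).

Step 1: Count edges incident to each vertex:
  deg(1) = 3 (neighbors: 2, 3, 5)
  deg(2) = 1 (neighbors: 1)
  deg(3) = 3 (neighbors: 1, 4, 6)
  deg(4) = 1 (neighbors: 3)
  deg(5) = 1 (neighbors: 1)
  deg(6) = 1 (neighbors: 3)

Step 2: Find maximum:
  max(3, 1, 3, 1, 1, 1) = 3 (vertex 1)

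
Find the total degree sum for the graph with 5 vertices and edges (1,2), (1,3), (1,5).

Step 1: Count edges incident to each vertex:
  deg(1) = 3 (neighbors: 2, 3, 5)
  deg(2) = 1 (neighbors: 1)
  deg(3) = 1 (neighbors: 1)
  deg(4) = 0 (neighbors: none)
  deg(5) = 1 (neighbors: 1)

Step 2: Sum all degrees:
  3 + 1 + 1 + 0 + 1 = 6

Verification: sum of degrees = 2 * |E| = 2 * 3 = 6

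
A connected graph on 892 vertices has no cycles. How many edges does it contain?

A tree on n vertices always has exactly n - 1 edges.
For n = 892: edges = 892 - 1 = 891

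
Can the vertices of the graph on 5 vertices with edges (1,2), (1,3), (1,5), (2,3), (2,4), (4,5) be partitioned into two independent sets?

Step 1: Attempt 2-coloring using BFS:
  Start at vertex 1, assign color 0
  Color vertex 2 with color 1 (neighbor of 1)
  Color vertex 3 with color 1 (neighbor of 1)
  Color vertex 5 with color 1 (neighbor of 1)

Step 2: Conflict found! Vertices 2 and 3 are adjacent but have the same color.
This means the graph contains an odd cycle.

The graph is NOT bipartite.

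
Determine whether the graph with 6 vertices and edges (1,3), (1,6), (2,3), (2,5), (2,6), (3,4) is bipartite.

Step 1: Attempt 2-coloring using BFS:
  Start at vertex 1, assign color 0
  Color vertex 3 with color 1 (neighbor of 1)
  Color vertex 6 with color 1 (neighbor of 1)
  Color vertex 2 with color 0 (neighbor of 3)
  Color vertex 4 with color 0 (neighbor of 3)
  Color vertex 5 with color 1 (neighbor of 2)

Step 2: 2-coloring succeeded. No conflicts found.
  Set A (color 0): {1, 2, 4}
  Set B (color 1): {3, 5, 6}

The graph is bipartite with partition {1, 2, 4}, {3, 5, 6}.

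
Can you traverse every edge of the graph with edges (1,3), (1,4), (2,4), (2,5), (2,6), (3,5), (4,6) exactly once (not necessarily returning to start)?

Step 1: Find the degree of each vertex:
  deg(1) = 2
  deg(2) = 3
  deg(3) = 2
  deg(4) = 3
  deg(5) = 2
  deg(6) = 2

Step 2: Count vertices with odd degree:
  Odd-degree vertices: 2, 4 (2 total)

Step 3: Apply Euler's theorem:
  - Eulerian circuit exists iff graph is connected and all vertices have even degree
  - Eulerian path exists iff graph is connected and has 0 or 2 odd-degree vertices

Graph is connected with exactly 2 odd-degree vertices (2, 4).
Eulerian path exists (starting and ending at the odd-degree vertices), but no Eulerian circuit.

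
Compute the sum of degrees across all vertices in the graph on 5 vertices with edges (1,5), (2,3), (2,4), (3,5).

Step 1: Count edges incident to each vertex:
  deg(1) = 1 (neighbors: 5)
  deg(2) = 2 (neighbors: 3, 4)
  deg(3) = 2 (neighbors: 2, 5)
  deg(4) = 1 (neighbors: 2)
  deg(5) = 2 (neighbors: 1, 3)

Step 2: Sum all degrees:
  1 + 2 + 2 + 1 + 2 = 8

Verification: sum of degrees = 2 * |E| = 2 * 4 = 8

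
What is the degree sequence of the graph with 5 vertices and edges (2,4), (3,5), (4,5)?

Step 1: Count edges incident to each vertex:
  deg(1) = 0 (neighbors: none)
  deg(2) = 1 (neighbors: 4)
  deg(3) = 1 (neighbors: 5)
  deg(4) = 2 (neighbors: 2, 5)
  deg(5) = 2 (neighbors: 3, 4)

Step 2: Sort degrees in non-increasing order:
  Degrees: [0, 1, 1, 2, 2] -> sorted: [2, 2, 1, 1, 0]

Degree sequence: [2, 2, 1, 1, 0]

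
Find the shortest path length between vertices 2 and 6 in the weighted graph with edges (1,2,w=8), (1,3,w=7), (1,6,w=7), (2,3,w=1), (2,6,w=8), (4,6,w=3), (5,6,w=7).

Step 1: Build adjacency list with weights:
  1: 2(w=8), 3(w=7), 6(w=7)
  2: 1(w=8), 3(w=1), 6(w=8)
  3: 1(w=7), 2(w=1)
  4: 6(w=3)
  5: 6(w=7)
  6: 1(w=7), 2(w=8), 4(w=3), 5(w=7)

Step 2: Apply Dijkstra's algorithm from vertex 2:
  Visit vertex 2 (distance=0)
    Update dist[1] = 8
    Update dist[3] = 1
    Update dist[6] = 8
  Visit vertex 3 (distance=1)
  Visit vertex 1 (distance=8)
  Visit vertex 6 (distance=8)
    Update dist[4] = 11
    Update dist[5] = 15

Step 3: Shortest path: 2 -> 6
Total weight: 8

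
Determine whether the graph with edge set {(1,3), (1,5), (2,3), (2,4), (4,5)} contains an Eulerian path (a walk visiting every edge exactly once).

Step 1: Find the degree of each vertex:
  deg(1) = 2
  deg(2) = 2
  deg(3) = 2
  deg(4) = 2
  deg(5) = 2

Step 2: Count vertices with odd degree:
  All vertices have even degree (0 odd-degree vertices)

Step 3: Apply Euler's theorem:
  - Eulerian circuit exists iff graph is connected and all vertices have even degree
  - Eulerian path exists iff graph is connected and has 0 or 2 odd-degree vertices

Graph is connected with 0 odd-degree vertices.
Both Eulerian circuit and Eulerian path exist.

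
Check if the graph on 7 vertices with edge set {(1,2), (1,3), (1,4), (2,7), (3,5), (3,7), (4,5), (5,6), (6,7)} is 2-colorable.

Step 1: Attempt 2-coloring using BFS:
  Start at vertex 1, assign color 0
  Color vertex 2 with color 1 (neighbor of 1)
  Color vertex 3 with color 1 (neighbor of 1)
  Color vertex 4 with color 1 (neighbor of 1)
  Color vertex 7 with color 0 (neighbor of 2)
  Color vertex 5 with color 0 (neighbor of 3)
  Color vertex 6 with color 1 (neighbor of 7)

Step 2: 2-coloring succeeded. No conflicts found.
  Set A (color 0): {1, 5, 7}
  Set B (color 1): {2, 3, 4, 6}

The graph is bipartite with partition {1, 5, 7}, {2, 3, 4, 6}.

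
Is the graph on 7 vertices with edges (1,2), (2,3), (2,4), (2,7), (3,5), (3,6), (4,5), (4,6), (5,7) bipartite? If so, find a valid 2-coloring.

Step 1: Attempt 2-coloring using BFS:
  Start at vertex 1, assign color 0
  Color vertex 2 with color 1 (neighbor of 1)
  Color vertex 3 with color 0 (neighbor of 2)
  Color vertex 4 with color 0 (neighbor of 2)
  Color vertex 7 with color 0 (neighbor of 2)
  Color vertex 5 with color 1 (neighbor of 3)
  Color vertex 6 with color 1 (neighbor of 3)

Step 2: 2-coloring succeeded. No conflicts found.
  Set A (color 0): {1, 3, 4, 7}
  Set B (color 1): {2, 5, 6}

The graph is bipartite with partition {1, 3, 4, 7}, {2, 5, 6}.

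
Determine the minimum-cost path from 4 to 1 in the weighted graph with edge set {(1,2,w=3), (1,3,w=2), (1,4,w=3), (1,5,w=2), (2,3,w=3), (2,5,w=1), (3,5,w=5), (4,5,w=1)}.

Step 1: Build adjacency list with weights:
  1: 2(w=3), 3(w=2), 4(w=3), 5(w=2)
  2: 1(w=3), 3(w=3), 5(w=1)
  3: 1(w=2), 2(w=3), 5(w=5)
  4: 1(w=3), 5(w=1)
  5: 1(w=2), 2(w=1), 3(w=5), 4(w=1)

Step 2: Apply Dijkstra's algorithm from vertex 4:
  Visit vertex 4 (distance=0)
    Update dist[1] = 3
    Update dist[5] = 1
  Visit vertex 5 (distance=1)
    Update dist[2] = 2
    Update dist[3] = 6
  Visit vertex 2 (distance=2)
    Update dist[3] = 5
  Visit vertex 1 (distance=3)

Step 3: Shortest path: 4 -> 1
Total weight: 3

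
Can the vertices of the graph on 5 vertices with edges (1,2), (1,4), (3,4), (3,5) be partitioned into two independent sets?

Step 1: Attempt 2-coloring using BFS:
  Start at vertex 1, assign color 0
  Color vertex 2 with color 1 (neighbor of 1)
  Color vertex 4 with color 1 (neighbor of 1)
  Color vertex 3 with color 0 (neighbor of 4)
  Color vertex 5 with color 1 (neighbor of 3)

Step 2: 2-coloring succeeded. No conflicts found.
  Set A (color 0): {1, 3}
  Set B (color 1): {2, 4, 5}

The graph is bipartite with partition {1, 3}, {2, 4, 5}.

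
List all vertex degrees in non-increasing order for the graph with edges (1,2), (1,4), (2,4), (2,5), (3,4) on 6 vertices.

Step 1: Count edges incident to each vertex:
  deg(1) = 2 (neighbors: 2, 4)
  deg(2) = 3 (neighbors: 1, 4, 5)
  deg(3) = 1 (neighbors: 4)
  deg(4) = 3 (neighbors: 1, 2, 3)
  deg(5) = 1 (neighbors: 2)
  deg(6) = 0 (neighbors: none)

Step 2: Sort degrees in non-increasing order:
  Degrees: [2, 3, 1, 3, 1, 0] -> sorted: [3, 3, 2, 1, 1, 0]

Degree sequence: [3, 3, 2, 1, 1, 0]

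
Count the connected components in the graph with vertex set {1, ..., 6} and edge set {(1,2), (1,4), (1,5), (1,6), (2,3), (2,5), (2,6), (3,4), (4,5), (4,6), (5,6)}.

Step 1: Build adjacency list from edges:
  1: 2, 4, 5, 6
  2: 1, 3, 5, 6
  3: 2, 4
  4: 1, 3, 5, 6
  5: 1, 2, 4, 6
  6: 1, 2, 4, 5

Step 2: Run BFS/DFS from vertex 1:
  Visited: {1, 2, 4, 5, 6, 3}
  Reached 6 of 6 vertices

Step 3: All 6 vertices reached from vertex 1, so the graph is connected.
Number of connected components: 1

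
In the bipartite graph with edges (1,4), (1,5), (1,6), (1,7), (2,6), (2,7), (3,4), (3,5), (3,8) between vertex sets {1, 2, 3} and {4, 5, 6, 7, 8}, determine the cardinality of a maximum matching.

Step 1: List the neighbors of each left vertex:
  1: 4, 5, 6, 7
  2: 6, 7
  3: 4, 5, 8

Step 2: Greedily match left vertices, then look for augmenting paths:
  Match 1 -- 4
  Match 2 -- 6
  Match 3 -- 5
  No augmenting path remains.

Step 3: Verify this is maximum:
  Matching size 3 = min(|L|, |R|) = min(3, 5), which is an upper bound, so this matching is maximum.

Maximum matching: {(1,4), (2,6), (3,5)}
Size: 3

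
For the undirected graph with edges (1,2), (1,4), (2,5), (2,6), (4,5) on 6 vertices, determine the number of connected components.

Step 1: Build adjacency list from edges:
  1: 2, 4
  2: 1, 5, 6
  3: (none)
  4: 1, 5
  5: 2, 4
  6: 2

Step 2: Run BFS/DFS from vertex 1:
  Visited: {1, 2, 4, 5, 6}
  Reached 5 of 6 vertices

Step 3: Only 5 of 6 vertices reached. Graph is disconnected.
Connected components: {1, 2, 4, 5, 6}, {3}
Number of connected components: 2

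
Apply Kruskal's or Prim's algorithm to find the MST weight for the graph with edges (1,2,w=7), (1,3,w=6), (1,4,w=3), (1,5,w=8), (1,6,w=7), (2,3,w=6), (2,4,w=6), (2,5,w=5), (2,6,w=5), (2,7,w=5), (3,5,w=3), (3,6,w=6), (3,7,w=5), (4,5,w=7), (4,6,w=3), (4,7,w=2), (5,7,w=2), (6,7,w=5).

Apply Kruskal's algorithm (sort edges by weight, add if no cycle):

Sorted edges by weight:
  (4,7) w=2
  (5,7) w=2
  (1,4) w=3
  (3,5) w=3
  (4,6) w=3
  (2,7) w=5
  (2,6) w=5
  (2,5) w=5
  (3,7) w=5
  (6,7) w=5
  (1,3) w=6
  (2,3) w=6
  (2,4) w=6
  (3,6) w=6
  (1,2) w=7
  (1,6) w=7
  (4,5) w=7
  (1,5) w=8

Add edge (4,7) w=2 -- no cycle. Running total: 2
Add edge (5,7) w=2 -- no cycle. Running total: 4
Add edge (1,4) w=3 -- no cycle. Running total: 7
Add edge (3,5) w=3 -- no cycle. Running total: 10
Add edge (4,6) w=3 -- no cycle. Running total: 13
Add edge (2,7) w=5 -- no cycle. Running total: 18

MST edges: (4,7,w=2), (5,7,w=2), (1,4,w=3), (3,5,w=3), (4,6,w=3), (2,7,w=5)
Total MST weight: 2 + 2 + 3 + 3 + 3 + 5 = 18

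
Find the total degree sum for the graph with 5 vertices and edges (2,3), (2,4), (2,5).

Step 1: Count edges incident to each vertex:
  deg(1) = 0 (neighbors: none)
  deg(2) = 3 (neighbors: 3, 4, 5)
  deg(3) = 1 (neighbors: 2)
  deg(4) = 1 (neighbors: 2)
  deg(5) = 1 (neighbors: 2)

Step 2: Sum all degrees:
  0 + 3 + 1 + 1 + 1 = 6

Verification: sum of degrees = 2 * |E| = 2 * 3 = 6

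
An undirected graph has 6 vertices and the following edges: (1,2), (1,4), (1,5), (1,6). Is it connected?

Step 1: Build adjacency list from edges:
  1: 2, 4, 5, 6
  2: 1
  3: (none)
  4: 1
  5: 1
  6: 1

Step 2: Run BFS/DFS from vertex 1:
  Visited: {1, 2, 4, 5, 6}
  Reached 5 of 6 vertices

Step 3: Only 5 of 6 vertices reached. Graph is disconnected.
Connected components: {1, 2, 4, 5, 6}, {3}
Answer: No, the graph is not connected (2 components).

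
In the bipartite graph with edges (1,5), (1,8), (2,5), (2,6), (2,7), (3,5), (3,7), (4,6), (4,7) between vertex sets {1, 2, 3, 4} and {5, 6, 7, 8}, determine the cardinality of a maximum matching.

Step 1: List the neighbors of each left vertex:
  1: 5, 8
  2: 5, 6, 7
  3: 5, 7
  4: 6, 7

Step 2: Greedily match left vertices, then look for augmenting paths:
  Match 1 -- 8
  Match 2 -- 5
  Match 3 -- 7
  Match 4 -- 6
  No augmenting path remains.

Step 3: Verify this is maximum:
  Matching size 4 = min(|L|, |R|) = min(4, 4), which is an upper bound, so this matching is maximum.

Maximum matching: {(1,8), (2,5), (3,7), (4,6)}
Size: 4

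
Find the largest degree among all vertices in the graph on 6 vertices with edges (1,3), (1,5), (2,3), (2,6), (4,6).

Step 1: Count edges incident to each vertex:
  deg(1) = 2 (neighbors: 3, 5)
  deg(2) = 2 (neighbors: 3, 6)
  deg(3) = 2 (neighbors: 1, 2)
  deg(4) = 1 (neighbors: 6)
  deg(5) = 1 (neighbors: 1)
  deg(6) = 2 (neighbors: 2, 4)

Step 2: Find maximum:
  max(2, 2, 2, 1, 1, 2) = 2 (vertex 1)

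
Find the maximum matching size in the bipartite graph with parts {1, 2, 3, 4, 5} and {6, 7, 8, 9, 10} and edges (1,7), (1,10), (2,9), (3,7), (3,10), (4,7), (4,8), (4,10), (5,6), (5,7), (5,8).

Step 1: List the neighbors of each left vertex:
  1: 7, 10
  2: 9
  3: 7, 10
  4: 7, 8, 10
  5: 6, 7, 8

Step 2: Greedily match left vertices, then look for augmenting paths:
  Match 1 -- 7
  Match 2 -- 9
  Match 3 -- 10
  Match 4 -- 8
  Match 5 -- 6
  No augmenting path remains.

Step 3: Verify this is maximum:
  Matching size 5 = min(|L|, |R|) = min(5, 5), which is an upper bound, so this matching is maximum.

Maximum matching: {(1,7), (2,9), (3,10), (4,8), (5,6)}
Size: 5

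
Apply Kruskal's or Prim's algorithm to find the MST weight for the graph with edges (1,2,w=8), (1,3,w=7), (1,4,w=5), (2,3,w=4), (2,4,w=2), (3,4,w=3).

Apply Kruskal's algorithm (sort edges by weight, add if no cycle):

Sorted edges by weight:
  (2,4) w=2
  (3,4) w=3
  (2,3) w=4
  (1,4) w=5
  (1,3) w=7
  (1,2) w=8

Add edge (2,4) w=2 -- no cycle. Running total: 2
Add edge (3,4) w=3 -- no cycle. Running total: 5
Skip edge (2,3) w=4 -- would create cycle
Add edge (1,4) w=5 -- no cycle. Running total: 10

MST edges: (2,4,w=2), (3,4,w=3), (1,4,w=5)
Total MST weight: 2 + 3 + 5 = 10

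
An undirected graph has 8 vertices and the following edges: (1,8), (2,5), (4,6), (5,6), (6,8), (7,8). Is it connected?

Step 1: Build adjacency list from edges:
  1: 8
  2: 5
  3: (none)
  4: 6
  5: 2, 6
  6: 4, 5, 8
  7: 8
  8: 1, 6, 7

Step 2: Run BFS/DFS from vertex 1:
  Visited: {1, 8, 6, 7, 4, 5, 2}
  Reached 7 of 8 vertices

Step 3: Only 7 of 8 vertices reached. Graph is disconnected.
Connected components: {1, 2, 4, 5, 6, 7, 8}, {3}
Answer: No, the graph is not connected (2 components).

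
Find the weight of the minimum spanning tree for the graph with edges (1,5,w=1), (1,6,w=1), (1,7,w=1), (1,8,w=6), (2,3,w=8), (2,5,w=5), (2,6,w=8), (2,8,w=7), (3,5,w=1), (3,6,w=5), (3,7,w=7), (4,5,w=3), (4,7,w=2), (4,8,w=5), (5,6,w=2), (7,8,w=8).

Apply Kruskal's algorithm (sort edges by weight, add if no cycle):

Sorted edges by weight:
  (1,5) w=1
  (1,6) w=1
  (1,7) w=1
  (3,5) w=1
  (4,7) w=2
  (5,6) w=2
  (4,5) w=3
  (2,5) w=5
  (3,6) w=5
  (4,8) w=5
  (1,8) w=6
  (2,8) w=7
  (3,7) w=7
  (2,3) w=8
  (2,6) w=8
  (7,8) w=8

Add edge (1,5) w=1 -- no cycle. Running total: 1
Add edge (1,6) w=1 -- no cycle. Running total: 2
Add edge (1,7) w=1 -- no cycle. Running total: 3
Add edge (3,5) w=1 -- no cycle. Running total: 4
Add edge (4,7) w=2 -- no cycle. Running total: 6
Skip edge (5,6) w=2 -- would create cycle
Skip edge (4,5) w=3 -- would create cycle
Add edge (2,5) w=5 -- no cycle. Running total: 11
Skip edge (3,6) w=5 -- would create cycle
Add edge (4,8) w=5 -- no cycle. Running total: 16

MST edges: (1,5,w=1), (1,6,w=1), (1,7,w=1), (3,5,w=1), (4,7,w=2), (2,5,w=5), (4,8,w=5)
Total MST weight: 1 + 1 + 1 + 1 + 2 + 5 + 5 = 16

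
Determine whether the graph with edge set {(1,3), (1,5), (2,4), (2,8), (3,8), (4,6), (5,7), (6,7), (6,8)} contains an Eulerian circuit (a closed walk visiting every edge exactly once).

Step 1: Find the degree of each vertex:
  deg(1) = 2
  deg(2) = 2
  deg(3) = 2
  deg(4) = 2
  deg(5) = 2
  deg(6) = 3
  deg(7) = 2
  deg(8) = 3

Step 2: Count vertices with odd degree:
  Odd-degree vertices: 6, 8 (2 total)

Step 3: Apply Euler's theorem:
  - Eulerian circuit exists iff graph is connected and all vertices have even degree
  - Eulerian path exists iff graph is connected and has 0 or 2 odd-degree vertices

Graph is connected with exactly 2 odd-degree vertices (6, 8).
Eulerian path exists (starting and ending at the odd-degree vertices), but no Eulerian circuit.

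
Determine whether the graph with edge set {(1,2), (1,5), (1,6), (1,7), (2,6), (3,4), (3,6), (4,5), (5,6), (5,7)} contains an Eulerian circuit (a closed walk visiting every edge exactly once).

Step 1: Find the degree of each vertex:
  deg(1) = 4
  deg(2) = 2
  deg(3) = 2
  deg(4) = 2
  deg(5) = 4
  deg(6) = 4
  deg(7) = 2

Step 2: Count vertices with odd degree:
  All vertices have even degree (0 odd-degree vertices)

Step 3: Apply Euler's theorem:
  - Eulerian circuit exists iff graph is connected and all vertices have even degree
  - Eulerian path exists iff graph is connected and has 0 or 2 odd-degree vertices

Graph is connected with 0 odd-degree vertices.
Both Eulerian circuit and Eulerian path exist.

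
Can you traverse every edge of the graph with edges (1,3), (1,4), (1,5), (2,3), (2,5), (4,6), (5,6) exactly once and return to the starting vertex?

Step 1: Find the degree of each vertex:
  deg(1) = 3
  deg(2) = 2
  deg(3) = 2
  deg(4) = 2
  deg(5) = 3
  deg(6) = 2

Step 2: Count vertices with odd degree:
  Odd-degree vertices: 1, 5 (2 total)

Step 3: Apply Euler's theorem:
  - Eulerian circuit exists iff graph is connected and all vertices have even degree
  - Eulerian path exists iff graph is connected and has 0 or 2 odd-degree vertices

Graph is connected with exactly 2 odd-degree vertices (1, 5).
Eulerian path exists (starting and ending at the odd-degree vertices), but no Eulerian circuit.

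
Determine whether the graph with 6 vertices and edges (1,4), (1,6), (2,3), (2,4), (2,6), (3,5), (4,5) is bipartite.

Step 1: Attempt 2-coloring using BFS:
  Start at vertex 1, assign color 0
  Color vertex 4 with color 1 (neighbor of 1)
  Color vertex 6 with color 1 (neighbor of 1)
  Color vertex 2 with color 0 (neighbor of 4)
  Color vertex 5 with color 0 (neighbor of 4)
  Color vertex 3 with color 1 (neighbor of 2)

Step 2: 2-coloring succeeded. No conflicts found.
  Set A (color 0): {1, 2, 5}
  Set B (color 1): {3, 4, 6}

The graph is bipartite with partition {1, 2, 5}, {3, 4, 6}.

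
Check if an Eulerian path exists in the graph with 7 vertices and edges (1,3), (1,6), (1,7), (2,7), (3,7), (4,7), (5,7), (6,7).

Step 1: Find the degree of each vertex:
  deg(1) = 3
  deg(2) = 1
  deg(3) = 2
  deg(4) = 1
  deg(5) = 1
  deg(6) = 2
  deg(7) = 6

Step 2: Count vertices with odd degree:
  Odd-degree vertices: 1, 2, 4, 5 (4 total)

Step 3: Apply Euler's theorem:
  - Eulerian circuit exists iff graph is connected and all vertices have even degree
  - Eulerian path exists iff graph is connected and has 0 or 2 odd-degree vertices

Graph has 4 odd-degree vertices (need 0 or 2).
Neither Eulerian path nor Eulerian circuit exists.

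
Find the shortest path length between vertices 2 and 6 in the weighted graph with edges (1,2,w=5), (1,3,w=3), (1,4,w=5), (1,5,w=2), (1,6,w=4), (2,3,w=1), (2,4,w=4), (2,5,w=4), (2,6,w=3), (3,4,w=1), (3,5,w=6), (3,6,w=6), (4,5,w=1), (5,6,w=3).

Step 1: Build adjacency list with weights:
  1: 2(w=5), 3(w=3), 4(w=5), 5(w=2), 6(w=4)
  2: 1(w=5), 3(w=1), 4(w=4), 5(w=4), 6(w=3)
  3: 1(w=3), 2(w=1), 4(w=1), 5(w=6), 6(w=6)
  4: 1(w=5), 2(w=4), 3(w=1), 5(w=1)
  5: 1(w=2), 2(w=4), 3(w=6), 4(w=1), 6(w=3)
  6: 1(w=4), 2(w=3), 3(w=6), 5(w=3)

Step 2: Apply Dijkstra's algorithm from vertex 2:
  Visit vertex 2 (distance=0)
    Update dist[1] = 5
    Update dist[3] = 1
    Update dist[4] = 4
    Update dist[5] = 4
    Update dist[6] = 3
  Visit vertex 3 (distance=1)
    Update dist[1] = 4
    Update dist[4] = 2
  Visit vertex 4 (distance=2)
    Update dist[5] = 3
  Visit vertex 5 (distance=3)
  Visit vertex 6 (distance=3)

Step 3: Shortest path: 2 -> 6
Total weight: 3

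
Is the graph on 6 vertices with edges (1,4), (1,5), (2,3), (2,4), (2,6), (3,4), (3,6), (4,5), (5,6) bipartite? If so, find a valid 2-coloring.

Step 1: Attempt 2-coloring using BFS:
  Start at vertex 1, assign color 0
  Color vertex 4 with color 1 (neighbor of 1)
  Color vertex 5 with color 1 (neighbor of 1)
  Color vertex 2 with color 0 (neighbor of 4)
  Color vertex 3 with color 0 (neighbor of 4)

Step 2: Conflict found! Vertices 4 and 5 are adjacent but have the same color.
This means the graph contains an odd cycle.

The graph is NOT bipartite.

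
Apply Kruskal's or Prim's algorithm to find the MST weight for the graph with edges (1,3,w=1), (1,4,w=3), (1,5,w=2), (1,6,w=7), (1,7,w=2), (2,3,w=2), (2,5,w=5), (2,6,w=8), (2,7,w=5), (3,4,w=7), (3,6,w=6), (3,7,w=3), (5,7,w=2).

Apply Kruskal's algorithm (sort edges by weight, add if no cycle):

Sorted edges by weight:
  (1,3) w=1
  (1,5) w=2
  (1,7) w=2
  (2,3) w=2
  (5,7) w=2
  (1,4) w=3
  (3,7) w=3
  (2,7) w=5
  (2,5) w=5
  (3,6) w=6
  (1,6) w=7
  (3,4) w=7
  (2,6) w=8

Add edge (1,3) w=1 -- no cycle. Running total: 1
Add edge (1,5) w=2 -- no cycle. Running total: 3
Add edge (1,7) w=2 -- no cycle. Running total: 5
Add edge (2,3) w=2 -- no cycle. Running total: 7
Skip edge (5,7) w=2 -- would create cycle
Add edge (1,4) w=3 -- no cycle. Running total: 10
Skip edge (3,7) w=3 -- would create cycle
Skip edge (2,7) w=5 -- would create cycle
Skip edge (2,5) w=5 -- would create cycle
Add edge (3,6) w=6 -- no cycle. Running total: 16

MST edges: (1,3,w=1), (1,5,w=2), (1,7,w=2), (2,3,w=2), (1,4,w=3), (3,6,w=6)
Total MST weight: 1 + 2 + 2 + 2 + 3 + 6 = 16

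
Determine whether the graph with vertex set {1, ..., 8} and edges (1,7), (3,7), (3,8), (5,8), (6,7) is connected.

Step 1: Build adjacency list from edges:
  1: 7
  2: (none)
  3: 7, 8
  4: (none)
  5: 8
  6: 7
  7: 1, 3, 6
  8: 3, 5

Step 2: Run BFS/DFS from vertex 1:
  Visited: {1, 7, 3, 6, 8, 5}
  Reached 6 of 8 vertices

Step 3: Only 6 of 8 vertices reached. Graph is disconnected.
Connected components: {1, 3, 5, 6, 7, 8}, {2}, {4}
Answer: No, the graph is not connected (3 components).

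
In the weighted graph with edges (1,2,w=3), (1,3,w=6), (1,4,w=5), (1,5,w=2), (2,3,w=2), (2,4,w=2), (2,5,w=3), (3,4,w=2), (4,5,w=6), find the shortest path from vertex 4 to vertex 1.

Step 1: Build adjacency list with weights:
  1: 2(w=3), 3(w=6), 4(w=5), 5(w=2)
  2: 1(w=3), 3(w=2), 4(w=2), 5(w=3)
  3: 1(w=6), 2(w=2), 4(w=2)
  4: 1(w=5), 2(w=2), 3(w=2), 5(w=6)
  5: 1(w=2), 2(w=3), 4(w=6)

Step 2: Apply Dijkstra's algorithm from vertex 4:
  Visit vertex 4 (distance=0)
    Update dist[1] = 5
    Update dist[2] = 2
    Update dist[3] = 2
    Update dist[5] = 6
  Visit vertex 2 (distance=2)
    Update dist[5] = 5
  Visit vertex 3 (distance=2)
  Visit vertex 1 (distance=5)

Step 3: Shortest path: 4 -> 1
Total weight: 5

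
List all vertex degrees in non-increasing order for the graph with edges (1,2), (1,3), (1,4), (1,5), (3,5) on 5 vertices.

Step 1: Count edges incident to each vertex:
  deg(1) = 4 (neighbors: 2, 3, 4, 5)
  deg(2) = 1 (neighbors: 1)
  deg(3) = 2 (neighbors: 1, 5)
  deg(4) = 1 (neighbors: 1)
  deg(5) = 2 (neighbors: 1, 3)

Step 2: Sort degrees in non-increasing order:
  Degrees: [4, 1, 2, 1, 2] -> sorted: [4, 2, 2, 1, 1]

Degree sequence: [4, 2, 2, 1, 1]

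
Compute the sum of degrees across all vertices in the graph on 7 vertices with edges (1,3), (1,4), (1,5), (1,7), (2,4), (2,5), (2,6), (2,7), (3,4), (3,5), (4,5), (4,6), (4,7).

Step 1: Count edges incident to each vertex:
  deg(1) = 4 (neighbors: 3, 4, 5, 7)
  deg(2) = 4 (neighbors: 4, 5, 6, 7)
  deg(3) = 3 (neighbors: 1, 4, 5)
  deg(4) = 6 (neighbors: 1, 2, 3, 5, 6, 7)
  deg(5) = 4 (neighbors: 1, 2, 3, 4)
  deg(6) = 2 (neighbors: 2, 4)
  deg(7) = 3 (neighbors: 1, 2, 4)

Step 2: Sum all degrees:
  4 + 4 + 3 + 6 + 4 + 2 + 3 = 26

Verification: sum of degrees = 2 * |E| = 2 * 13 = 26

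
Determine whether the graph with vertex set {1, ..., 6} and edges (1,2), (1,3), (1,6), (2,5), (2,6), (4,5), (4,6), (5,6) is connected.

Step 1: Build adjacency list from edges:
  1: 2, 3, 6
  2: 1, 5, 6
  3: 1
  4: 5, 6
  5: 2, 4, 6
  6: 1, 2, 4, 5

Step 2: Run BFS/DFS from vertex 1:
  Visited: {1, 2, 3, 6, 5, 4}
  Reached 6 of 6 vertices

Step 3: All 6 vertices reached from vertex 1, so the graph is connected.
Answer: Yes, the graph is connected.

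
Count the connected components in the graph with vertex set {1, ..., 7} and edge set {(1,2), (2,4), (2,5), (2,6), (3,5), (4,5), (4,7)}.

Step 1: Build adjacency list from edges:
  1: 2
  2: 1, 4, 5, 6
  3: 5
  4: 2, 5, 7
  5: 2, 3, 4
  6: 2
  7: 4

Step 2: Run BFS/DFS from vertex 1:
  Visited: {1, 2, 4, 5, 6, 7, 3}
  Reached 7 of 7 vertices

Step 3: All 7 vertices reached from vertex 1, so the graph is connected.
Number of connected components: 1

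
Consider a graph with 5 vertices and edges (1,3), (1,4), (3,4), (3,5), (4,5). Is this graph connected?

Step 1: Build adjacency list from edges:
  1: 3, 4
  2: (none)
  3: 1, 4, 5
  4: 1, 3, 5
  5: 3, 4

Step 2: Run BFS/DFS from vertex 1:
  Visited: {1, 3, 4, 5}
  Reached 4 of 5 vertices

Step 3: Only 4 of 5 vertices reached. Graph is disconnected.
Connected components: {1, 3, 4, 5}, {2}
Answer: No, the graph is not connected (2 components).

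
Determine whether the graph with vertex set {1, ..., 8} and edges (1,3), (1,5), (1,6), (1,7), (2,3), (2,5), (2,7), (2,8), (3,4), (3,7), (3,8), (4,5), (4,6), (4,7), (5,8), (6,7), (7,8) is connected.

Step 1: Build adjacency list from edges:
  1: 3, 5, 6, 7
  2: 3, 5, 7, 8
  3: 1, 2, 4, 7, 8
  4: 3, 5, 6, 7
  5: 1, 2, 4, 8
  6: 1, 4, 7
  7: 1, 2, 3, 4, 6, 8
  8: 2, 3, 5, 7

Step 2: Run BFS/DFS from vertex 1:
  Visited: {1, 3, 5, 6, 7, 2, 4, 8}
  Reached 8 of 8 vertices

Step 3: All 8 vertices reached from vertex 1, so the graph is connected.
Answer: Yes, the graph is connected.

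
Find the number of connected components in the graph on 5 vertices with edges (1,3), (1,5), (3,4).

Step 1: Build adjacency list from edges:
  1: 3, 5
  2: (none)
  3: 1, 4
  4: 3
  5: 1

Step 2: Run BFS/DFS from vertex 1:
  Visited: {1, 3, 5, 4}
  Reached 4 of 5 vertices

Step 3: Only 4 of 5 vertices reached. Graph is disconnected.
Connected components: {1, 3, 4, 5}, {2}
Number of connected components: 2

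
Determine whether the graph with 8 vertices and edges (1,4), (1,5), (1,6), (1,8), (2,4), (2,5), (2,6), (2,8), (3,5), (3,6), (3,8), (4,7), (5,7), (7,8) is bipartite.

Step 1: Attempt 2-coloring using BFS:
  Start at vertex 1, assign color 0
  Color vertex 4 with color 1 (neighbor of 1)
  Color vertex 5 with color 1 (neighbor of 1)
  Color vertex 6 with color 1 (neighbor of 1)
  Color vertex 8 with color 1 (neighbor of 1)
  Color vertex 2 with color 0 (neighbor of 4)
  Color vertex 7 with color 0 (neighbor of 4)
  Color vertex 3 with color 0 (neighbor of 5)

Step 2: 2-coloring succeeded. No conflicts found.
  Set A (color 0): {1, 2, 3, 7}
  Set B (color 1): {4, 5, 6, 8}

The graph is bipartite with partition {1, 2, 3, 7}, {4, 5, 6, 8}.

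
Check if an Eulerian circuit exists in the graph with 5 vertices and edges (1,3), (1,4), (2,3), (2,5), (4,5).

Step 1: Find the degree of each vertex:
  deg(1) = 2
  deg(2) = 2
  deg(3) = 2
  deg(4) = 2
  deg(5) = 2

Step 2: Count vertices with odd degree:
  All vertices have even degree (0 odd-degree vertices)

Step 3: Apply Euler's theorem:
  - Eulerian circuit exists iff graph is connected and all vertices have even degree
  - Eulerian path exists iff graph is connected and has 0 or 2 odd-degree vertices

Graph is connected with 0 odd-degree vertices.
Both Eulerian circuit and Eulerian path exist.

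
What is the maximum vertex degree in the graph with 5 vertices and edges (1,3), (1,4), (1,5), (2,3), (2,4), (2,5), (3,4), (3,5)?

Step 1: Count edges incident to each vertex:
  deg(1) = 3 (neighbors: 3, 4, 5)
  deg(2) = 3 (neighbors: 3, 4, 5)
  deg(3) = 4 (neighbors: 1, 2, 4, 5)
  deg(4) = 3 (neighbors: 1, 2, 3)
  deg(5) = 3 (neighbors: 1, 2, 3)

Step 2: Find maximum:
  max(3, 3, 4, 3, 3) = 4 (vertex 3)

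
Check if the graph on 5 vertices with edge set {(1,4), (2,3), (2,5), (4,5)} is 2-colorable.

Step 1: Attempt 2-coloring using BFS:
  Start at vertex 1, assign color 0
  Color vertex 4 with color 1 (neighbor of 1)
  Color vertex 5 with color 0 (neighbor of 4)
  Color vertex 2 with color 1 (neighbor of 5)
  Color vertex 3 with color 0 (neighbor of 2)

Step 2: 2-coloring succeeded. No conflicts found.
  Set A (color 0): {1, 3, 5}
  Set B (color 1): {2, 4}

The graph is bipartite with partition {1, 3, 5}, {2, 4}.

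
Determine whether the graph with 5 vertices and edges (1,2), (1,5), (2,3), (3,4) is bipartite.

Step 1: Attempt 2-coloring using BFS:
  Start at vertex 1, assign color 0
  Color vertex 2 with color 1 (neighbor of 1)
  Color vertex 5 with color 1 (neighbor of 1)
  Color vertex 3 with color 0 (neighbor of 2)
  Color vertex 4 with color 1 (neighbor of 3)

Step 2: 2-coloring succeeded. No conflicts found.
  Set A (color 0): {1, 3}
  Set B (color 1): {2, 4, 5}

The graph is bipartite with partition {1, 3}, {2, 4, 5}.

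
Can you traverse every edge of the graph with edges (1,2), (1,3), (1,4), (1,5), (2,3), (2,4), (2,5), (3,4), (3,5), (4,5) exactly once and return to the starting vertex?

Step 1: Find the degree of each vertex:
  deg(1) = 4
  deg(2) = 4
  deg(3) = 4
  deg(4) = 4
  deg(5) = 4

Step 2: Count vertices with odd degree:
  All vertices have even degree (0 odd-degree vertices)

Step 3: Apply Euler's theorem:
  - Eulerian circuit exists iff graph is connected and all vertices have even degree
  - Eulerian path exists iff graph is connected and has 0 or 2 odd-degree vertices

Graph is connected with 0 odd-degree vertices.
Both Eulerian circuit and Eulerian path exist.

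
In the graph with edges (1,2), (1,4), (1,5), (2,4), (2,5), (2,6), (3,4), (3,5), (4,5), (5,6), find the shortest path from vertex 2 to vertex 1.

Step 1: Build adjacency list:
  1: 2, 4, 5
  2: 1, 4, 5, 6
  3: 4, 5
  4: 1, 2, 3, 5
  5: 1, 2, 3, 4, 6
  6: 2, 5

Step 2: BFS from vertex 2 to find shortest path to 1:
  vertex 1 reached at distance 1

Step 3: Shortest path: 2 -> 1
Path length: 1 edge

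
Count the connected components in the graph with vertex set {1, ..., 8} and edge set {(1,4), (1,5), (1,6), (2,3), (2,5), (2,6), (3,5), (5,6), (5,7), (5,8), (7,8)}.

Step 1: Build adjacency list from edges:
  1: 4, 5, 6
  2: 3, 5, 6
  3: 2, 5
  4: 1
  5: 1, 2, 3, 6, 7, 8
  6: 1, 2, 5
  7: 5, 8
  8: 5, 7

Step 2: Run BFS/DFS from vertex 1:
  Visited: {1, 4, 5, 6, 2, 3, 7, 8}
  Reached 8 of 8 vertices

Step 3: All 8 vertices reached from vertex 1, so the graph is connected.
Number of connected components: 1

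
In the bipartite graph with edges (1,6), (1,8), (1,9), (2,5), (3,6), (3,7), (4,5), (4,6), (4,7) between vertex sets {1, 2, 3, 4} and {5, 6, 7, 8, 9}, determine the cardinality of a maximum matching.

Step 1: List the neighbors of each left vertex:
  1: 6, 8, 9
  2: 5
  3: 6, 7
  4: 5, 6, 7

Step 2: Greedily match left vertices, then look for augmenting paths:
  Match 1 -- 8
  Match 2 -- 5
  Match 3 -- 7
  Match 4 -- 6
  No augmenting path remains.

Step 3: Verify this is maximum:
  Matching size 4 = min(|L|, |R|) = min(4, 5), which is an upper bound, so this matching is maximum.

Maximum matching: {(1,8), (2,5), (3,7), (4,6)}
Size: 4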